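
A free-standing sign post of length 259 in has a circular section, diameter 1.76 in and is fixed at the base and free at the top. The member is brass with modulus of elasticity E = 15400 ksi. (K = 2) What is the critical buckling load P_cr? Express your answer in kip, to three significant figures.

P_cr ≈ 0.267 kip

I = πd⁴/64 = π×1.76⁴/64 = 0.4710 in⁴
Effective length L_e = K·L = 2 × 259 = 518.0 in
P_cr = π²EI / L_e² = π² × 15400×10³ × 0.4710 / 518.0² = 266.8 lb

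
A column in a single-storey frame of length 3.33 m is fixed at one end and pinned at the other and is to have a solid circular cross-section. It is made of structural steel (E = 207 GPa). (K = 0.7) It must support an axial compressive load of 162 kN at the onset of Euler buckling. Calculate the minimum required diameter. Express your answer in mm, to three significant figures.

L_e = K·L = 0.7 × 3.33 = 2.331 m
Required I = P_cr·L_e²/(π²E) = 1.620×10^5 × 2.331² / (π² × 2.07×10^11) = 4.309×10^-7 m⁴
I_req = 4.309×10^5 mm⁴
Solid circle: I = πd⁴/64  ⇒  d = (64I/π)^(1/4) = (64×4.309×10^5/π)^(1/4) = 54.4 mm

d ≈ 54.4 mm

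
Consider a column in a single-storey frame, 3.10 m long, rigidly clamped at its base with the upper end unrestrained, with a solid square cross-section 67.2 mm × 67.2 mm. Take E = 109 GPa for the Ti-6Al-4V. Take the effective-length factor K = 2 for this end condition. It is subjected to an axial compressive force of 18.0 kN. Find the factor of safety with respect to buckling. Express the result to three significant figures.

I = a⁴/12 = 67.2⁴/12 = 1.699×10^6 mm⁴
I = 1.699×10^6 mm⁴ = 1.699×10^-6 m⁴
Effective length L_e = K·L = 2 × 3.10 = 6.200 m
P_cr = π²EI / L_e² = π² × 109×10⁹ × 1.699×10^-6 / 6.200² = 4.756×10^4 N
Factor of safety n = P_cr / P = 47.560 / 18.0 = 2.64

n ≈ 2.64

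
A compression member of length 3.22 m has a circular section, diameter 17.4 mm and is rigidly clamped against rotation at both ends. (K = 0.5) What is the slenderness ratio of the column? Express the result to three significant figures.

For a solid circle r = d/4 = 17.4/4 = 4.350 mm
L_e = K·L = 0.5 × 3.22 m = 1.610 m = 1610.0 mm
λ = L_e / r_min = 1610.0 / 4.350 = 370

λ ≈ 370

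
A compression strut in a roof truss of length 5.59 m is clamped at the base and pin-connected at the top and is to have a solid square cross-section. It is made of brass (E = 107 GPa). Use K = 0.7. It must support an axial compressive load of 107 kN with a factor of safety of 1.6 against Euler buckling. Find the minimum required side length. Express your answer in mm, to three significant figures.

a ≈ 73.9 mm

Required P_cr = n·P = 1.6 × 107 = 171.2 kN
L_e = K·L = 0.7 × 5.59 = 3.913 m
Required I = P_cr·L_e²/(π²E) = 1.712×10^5 × 3.913² / (π² × 1.07×10^11) = 2.482×10^-6 m⁴
I_req = 2.482×10^6 mm⁴
Solid square: I = a⁴/12  ⇒  a = (12I)^(1/4) = (12×2.482×10^6)^(1/4) = 73.9 mm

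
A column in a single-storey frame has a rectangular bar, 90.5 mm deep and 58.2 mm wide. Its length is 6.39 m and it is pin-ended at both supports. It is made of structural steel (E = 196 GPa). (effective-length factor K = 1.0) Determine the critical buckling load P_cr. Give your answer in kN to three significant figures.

P_cr ≈ 70.4 kN

Buckling occurs about the weak axis: I_min = h·b³/12 with b = 58.2 mm (the shorter side).
I_min = 90.5×58.2³/12 = 1.487×10^6 mm⁴
I = 1.487×10^6 mm⁴ = 1.487×10^-6 m⁴
Effective length L_e = K·L = 1 × 6.39 = 6.390 m
P_cr = π²EI / L_e² = π² × 196×10⁹ × 1.487×10^-6 / 6.390² = 7.044×10^4 N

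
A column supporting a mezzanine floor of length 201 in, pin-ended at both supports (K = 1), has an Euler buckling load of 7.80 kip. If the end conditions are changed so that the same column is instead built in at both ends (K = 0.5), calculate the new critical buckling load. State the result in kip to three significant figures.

P_cr ∝ 1/K², so P_cr,new = P_cr,old × (K_old/K_new)² = 7.80 × (1/0.5)²
= 7.80 × 4.000 = 31.2 kip

P_cr ≈ 31.2 kip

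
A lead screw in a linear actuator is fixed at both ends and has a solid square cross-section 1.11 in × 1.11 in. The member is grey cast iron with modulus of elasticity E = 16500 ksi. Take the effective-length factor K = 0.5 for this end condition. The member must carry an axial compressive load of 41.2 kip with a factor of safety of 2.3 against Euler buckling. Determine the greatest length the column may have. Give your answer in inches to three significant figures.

I = a⁴/12 = 1.11⁴/12 = 0.1265 in⁴
Required critical load P_cr = n·P = 2.3 × 41.2 = 94.76 kip = 9.476×10^4 lb
From P_cr = π²EI/(K·L)²:  L = (1/K)·√(π²EI/P_cr) = (1/0.5)·√(π²×1.65×10^7×0.1265/9.476×10^4)
L = 29.5 in

L_max ≈ 29.5 in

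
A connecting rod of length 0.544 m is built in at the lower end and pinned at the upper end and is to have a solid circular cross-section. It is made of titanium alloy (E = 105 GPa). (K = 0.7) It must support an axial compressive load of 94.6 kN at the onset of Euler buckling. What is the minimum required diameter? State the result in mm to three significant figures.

d ≈ 22.8 mm

L_e = K·L = 0.7 × 0.544 = 0.3808 m
Required I = P_cr·L_e²/(π²E) = 9.460×10^4 × 0.3808² / (π² × 1.05×10^11) = 1.324×10^-8 m⁴
I_req = 1.324×10^4 mm⁴
Solid circle: I = πd⁴/64  ⇒  d = (64I/π)^(1/4) = (64×1.324×10^4/π)^(1/4) = 22.8 mm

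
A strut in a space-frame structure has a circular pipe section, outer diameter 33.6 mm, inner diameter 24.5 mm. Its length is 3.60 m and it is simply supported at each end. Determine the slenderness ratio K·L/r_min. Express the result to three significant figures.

d_o = 33.6 mm, d_i = 24.5 mm
I = π(d_o⁴ − d_i⁴)/64 = π(33.6⁴ − 24.50⁴)/64 = 4.488×10^4 mm⁴
A = 415.2 mm²;  r_min = √(I/A) = √(4.488×10^4/415.2) = 10.40 mm
L_e = K·L = 1 × 3.60 m = 3.600 m = 3600.0 mm
λ = L_e / r_min = 3600.0 / 10.40 = 346

λ ≈ 346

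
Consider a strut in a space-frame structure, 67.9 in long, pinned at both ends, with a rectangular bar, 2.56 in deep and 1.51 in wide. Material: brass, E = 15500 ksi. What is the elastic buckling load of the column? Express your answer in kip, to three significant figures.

P_cr ≈ 24.4 kip

Buckling occurs about the weak axis: I_min = h·b³/12 with b = 1.51 in (the shorter side).
I_min = 2.56×1.51³/12 = 0.7345 in⁴
Effective length L_e = K·L = 1 × 67.9 = 67.90 in
P_cr = π²EI / L_e² = π² × 15500×10³ × 0.7345 / 67.90² = 2.437×10^4 lb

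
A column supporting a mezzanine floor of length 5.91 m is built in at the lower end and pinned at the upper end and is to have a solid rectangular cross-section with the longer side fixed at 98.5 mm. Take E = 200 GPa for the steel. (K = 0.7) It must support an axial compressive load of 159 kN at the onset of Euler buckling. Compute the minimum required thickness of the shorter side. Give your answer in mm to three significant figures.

L_e = K·L = 0.7 × 5.91 = 4.137 m
Required I = P_cr·L_e²/(π²E) = 1.590×10^5 × 4.137² / (π² × 2.00×10^11) = 1.379×10^-6 m⁴
I_req = 1.379×10^6 mm⁴
Rectangle, weak axis: I_min = h·b³/12 with h = 98.5 mm fixed  ⇒  b = (12I/h)^(1/3) = 55.2 mm

b ≈ 55.2 mm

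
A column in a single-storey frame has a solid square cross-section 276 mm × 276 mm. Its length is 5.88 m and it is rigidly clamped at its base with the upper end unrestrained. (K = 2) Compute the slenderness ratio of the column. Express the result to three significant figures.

λ ≈ 148

For a square r = a/√12 = 276/√12 = 79.67 mm
L_e = K·L = 2 × 5.88 m = 11.76 m = 11760 mm
λ = L_e / r_min = 11760 / 79.67 = 148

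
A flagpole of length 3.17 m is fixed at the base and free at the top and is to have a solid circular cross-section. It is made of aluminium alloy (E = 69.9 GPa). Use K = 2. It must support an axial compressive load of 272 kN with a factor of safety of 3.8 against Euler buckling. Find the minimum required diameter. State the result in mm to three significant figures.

Required P_cr = n·P = 3.8 × 272 = 1034 kN
L_e = K·L = 2 × 3.17 = 6.340 m
Required I = P_cr·L_e²/(π²E) = 1.034×10^6 × 6.340² / (π² × 6.99×10^10) = 6.022×10^-5 m⁴
I_req = 6.022×10^7 mm⁴
Solid circle: I = πd⁴/64  ⇒  d = (64I/π)^(1/4) = (64×6.022×10^7/π)^(1/4) = 187 mm

d ≈ 187 mm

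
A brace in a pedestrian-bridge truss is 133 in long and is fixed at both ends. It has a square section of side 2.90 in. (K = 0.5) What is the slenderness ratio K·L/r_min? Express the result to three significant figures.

λ ≈ 79.4

For a square r = a/√12 = 2.90/√12 = 0.8372 in
L_e = K·L = 0.5 × 133 = 66.50 in
λ = L_e / r_min = 66.500 / 0.8372 = 79.4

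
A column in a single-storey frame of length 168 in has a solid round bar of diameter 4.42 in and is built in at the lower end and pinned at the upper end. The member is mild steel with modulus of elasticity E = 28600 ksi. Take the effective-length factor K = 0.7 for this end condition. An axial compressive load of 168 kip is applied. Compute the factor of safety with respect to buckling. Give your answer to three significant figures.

I = πd⁴/64 = π×4.42⁴/64 = 18.74 in⁴
Effective length L_e = K·L = 0.7 × 168 = 117.6 in
P_cr = π²EI / L_e² = π² × 28600×10³ × 18.74 / 117.6² = 3.824×10^5 lb
Factor of safety n = P_cr / P = 382.39 / 168 = 2.28

n ≈ 2.28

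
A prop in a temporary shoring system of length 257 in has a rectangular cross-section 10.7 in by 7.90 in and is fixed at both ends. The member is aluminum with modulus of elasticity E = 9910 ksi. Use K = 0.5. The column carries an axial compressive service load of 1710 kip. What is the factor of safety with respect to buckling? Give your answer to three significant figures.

n ≈ 1.52

Buckling occurs about the weak axis: I_min = h·b³/12 with b = 7.90 in (the shorter side).
I_min = 10.7×7.90³/12 = 439.6 in⁴
Effective length L_e = K·L = 0.5 × 257 = 128.5 in
P_cr = π²EI / L_e² = π² × 9910×10³ × 439.6 / 128.5² = 2.604×10^6 lb
Factor of safety n = P_cr / P = 2604.1 / 1710 = 1.52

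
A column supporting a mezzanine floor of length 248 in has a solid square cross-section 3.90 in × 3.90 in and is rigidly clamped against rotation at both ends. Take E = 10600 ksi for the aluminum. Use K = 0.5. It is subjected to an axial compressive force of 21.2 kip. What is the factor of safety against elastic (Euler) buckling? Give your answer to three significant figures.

n ≈ 6.19

I = a⁴/12 = 3.90⁴/12 = 19.28 in⁴
Effective length L_e = K·L = 0.5 × 248 = 124.0 in
P_cr = π²EI / L_e² = π² × 10600×10³ × 19.28 / 124.0² = 1.312×10^5 lb
Factor of safety n = P_cr / P = 131.17 / 21.2 = 6.19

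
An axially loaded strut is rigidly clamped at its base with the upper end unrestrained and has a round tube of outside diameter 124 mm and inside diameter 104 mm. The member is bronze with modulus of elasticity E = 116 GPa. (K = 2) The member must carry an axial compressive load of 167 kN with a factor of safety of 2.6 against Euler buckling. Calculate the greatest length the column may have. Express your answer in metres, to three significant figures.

d_o = 124 mm, d_i = 104 mm
I = π(d_o⁴ − d_i⁴)/64 = π(124⁴ − 104.0⁴)/64 = 5.863×10^6 mm⁴
I = 5.863×10^-6 m⁴
Required critical load P_cr = n·P = 2.6 × 167 = 434.2 kN = 4.342×10^5 N
From P_cr = π²EI/(K·L)²:  L = (1/K)·√(π²EI/P_cr) = (1/2)·√(π²×1.16×10^11×5.863×10^-6/4.342×10^5)
L = 1.97 m

L_max ≈ 1.97 m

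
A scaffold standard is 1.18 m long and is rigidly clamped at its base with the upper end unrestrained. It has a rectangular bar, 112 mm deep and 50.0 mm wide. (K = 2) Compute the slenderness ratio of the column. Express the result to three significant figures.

For a rectangle r_min = b/√12 = 50.0/√12 = 14.43 mm
L_e = K·L = 2 × 1.18 m = 2.360 m = 2360.0 mm
λ = L_e / r_min = 2360.0 / 14.43 = 164

λ ≈ 164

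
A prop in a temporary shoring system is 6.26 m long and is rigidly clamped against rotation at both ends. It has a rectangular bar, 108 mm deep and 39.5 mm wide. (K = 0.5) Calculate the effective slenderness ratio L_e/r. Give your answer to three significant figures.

For a rectangle r_min = b/√12 = 39.5/√12 = 11.40 mm
L_e = K·L = 0.5 × 6.26 m = 3.130 m = 3130.0 mm
λ = L_e / r_min = 3130.0 / 11.40 = 274

λ ≈ 274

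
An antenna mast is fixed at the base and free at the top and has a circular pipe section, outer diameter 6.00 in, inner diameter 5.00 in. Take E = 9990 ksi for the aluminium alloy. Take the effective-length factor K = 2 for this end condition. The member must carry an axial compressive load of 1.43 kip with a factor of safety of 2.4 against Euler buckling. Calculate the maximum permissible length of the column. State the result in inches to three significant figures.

L_max ≈ 486 in

d_o = 6.00 in, d_i = 5.00 in
I = π(d_o⁴ − d_i⁴)/64 = π(6.00⁴ − 5.000⁴)/64 = 32.94 in⁴
Required critical load P_cr = n·P = 2.4 × 1.43 = 3.432 kip = 3.432×10^3 lb
From P_cr = π²EI/(K·L)²:  L = (1/K)·√(π²EI/P_cr) = (1/2)·√(π²×9.99×10^6×32.94/3.432×10^3)
L = 486 in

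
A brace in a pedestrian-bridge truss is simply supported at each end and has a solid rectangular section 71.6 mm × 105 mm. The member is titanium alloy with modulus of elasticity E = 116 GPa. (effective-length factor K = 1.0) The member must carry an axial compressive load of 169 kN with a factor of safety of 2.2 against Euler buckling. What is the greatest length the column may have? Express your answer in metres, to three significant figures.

L_max ≈ 3.14 m

Buckling occurs about the weak axis: I_min = h·b³/12 with b = 71.6 mm (the shorter side).
I_min = 105×71.6³/12 = 3.212×10^6 mm⁴
I = 3.212×10^-6 m⁴
Required critical load P_cr = n·P = 2.2 × 169 = 371.8 kN = 3.718×10^5 N
From P_cr = π²EI/(K·L)²:  L = (1/K)·√(π²EI/P_cr) = (1/1)·√(π²×1.16×10^11×3.212×10^-6/3.718×10^5)
L = 3.14 m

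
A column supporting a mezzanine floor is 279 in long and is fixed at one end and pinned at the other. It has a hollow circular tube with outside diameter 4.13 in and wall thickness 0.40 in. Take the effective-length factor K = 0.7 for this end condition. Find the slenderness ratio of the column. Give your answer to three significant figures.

Inner diameter d_i = 4.13 − 2×0.40 = 3.330 in
I = π(d_o⁴ − d_i⁴)/64 = π(4.13⁴ − 3.330⁴)/64 = 8.245 in⁴
A = 4.687 in²;  r_min = √(I/A) = √(8.245/4.687) = 1.326 in
L_e = K·L = 0.7 × 279 = 195.3 in
λ = L_e / r_min = 195.30 / 1.326 = 147

λ ≈ 147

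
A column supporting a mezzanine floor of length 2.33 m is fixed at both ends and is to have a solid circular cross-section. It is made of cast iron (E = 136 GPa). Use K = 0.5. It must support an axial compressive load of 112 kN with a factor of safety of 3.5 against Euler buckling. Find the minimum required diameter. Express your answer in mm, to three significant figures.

Required P_cr = n·P = 3.5 × 112 = 392.0 kN
L_e = K·L = 0.5 × 2.33 = 1.165 m
Required I = P_cr·L_e²/(π²E) = 3.920×10^5 × 1.165² / (π² × 1.36×10^11) = 3.964×10^-7 m⁴
I_req = 3.964×10^5 mm⁴
Solid circle: I = πd⁴/64  ⇒  d = (64I/π)^(1/4) = (64×3.964×10^5/π)^(1/4) = 53.3 mm

d ≈ 53.3 mm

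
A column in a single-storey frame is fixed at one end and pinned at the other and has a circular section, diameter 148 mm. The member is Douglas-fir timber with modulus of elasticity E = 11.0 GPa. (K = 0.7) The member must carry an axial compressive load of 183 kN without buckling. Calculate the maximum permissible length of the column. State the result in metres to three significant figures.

L_max ≈ 5.34 m

I = πd⁴/64 = π×148⁴/64 = 2.355×10^7 mm⁴
I = 2.355×10^-5 m⁴
At the buckling limit P_cr = P = 1.830×10^5 N
From P_cr = π²EI/(K·L)²:  L = (1/K)·√(π²EI/P_cr) = (1/0.7)·√(π²×1.10×10^10×2.355×10^-5/1.830×10^5)
L = 5.34 m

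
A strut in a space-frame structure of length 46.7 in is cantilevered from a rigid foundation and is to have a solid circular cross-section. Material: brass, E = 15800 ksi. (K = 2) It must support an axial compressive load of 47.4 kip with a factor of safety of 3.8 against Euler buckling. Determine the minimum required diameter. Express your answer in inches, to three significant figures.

Required P_cr = n·P = 3.8 × 47.4 = 180.1 kip
L_e = K·L = 2 × 46.7 = 93.40 in
Required I = P_cr·L_e²/(π²E) = 1.801×10^5 × 93.40² / (π² × 1.58×10^7) = 10.08 in⁴
Solid circle: I = πd⁴/64  ⇒  d = (64I/π)^(1/4) = (64×10.08/π)^(1/4) = 3.79 in

d ≈ 3.79 in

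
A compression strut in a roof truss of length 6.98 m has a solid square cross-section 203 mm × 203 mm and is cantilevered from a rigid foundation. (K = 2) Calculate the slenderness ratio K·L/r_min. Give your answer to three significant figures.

I = a⁴/12 = 203⁴/12 = 1.415×10^8 mm⁴
A = 4.121×10^4 mm²;  r_min = √(I/A) = √(1.415×10^8/4.121×10^4) = 58.60 mm
L_e = K·L = 2 × 6.98 m = 13.96 m = 13960 mm
λ = L_e / r_min = 13960 / 58.60 = 238

λ ≈ 238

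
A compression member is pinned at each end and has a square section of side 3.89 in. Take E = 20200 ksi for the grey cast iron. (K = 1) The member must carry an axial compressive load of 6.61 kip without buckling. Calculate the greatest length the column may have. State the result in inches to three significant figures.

L_max ≈ 759 in

I = a⁴/12 = 3.89⁴/12 = 19.08 in⁴
At the buckling limit P_cr = P = 6.610×10^3 lb
From P_cr = π²EI/(K·L)²:  L = (1/K)·√(π²EI/P_cr) = (1/1)·√(π²×2.02×10^7×19.08/6.610×10^3)
L = 759 in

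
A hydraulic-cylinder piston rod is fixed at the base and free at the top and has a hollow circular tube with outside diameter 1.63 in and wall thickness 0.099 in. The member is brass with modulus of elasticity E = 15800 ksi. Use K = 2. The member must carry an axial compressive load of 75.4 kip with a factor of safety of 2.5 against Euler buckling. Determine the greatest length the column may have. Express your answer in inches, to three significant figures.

L_max ≈ 5.38 in

Inner diameter d_i = 1.63 − 2×0.099 = 1.432 in
I = π(d_o⁴ − d_i⁴)/64 = π(1.63⁴ − 1.432⁴)/64 = 0.1401 in⁴
Required critical load P_cr = n·P = 2.5 × 75.4 = 188.5 kip = 1.885×10^5 lb
From P_cr = π²EI/(K·L)²:  L = (1/K)·√(π²EI/P_cr) = (1/2)·√(π²×1.58×10^7×0.1401/1.885×10^5)
L = 5.38 in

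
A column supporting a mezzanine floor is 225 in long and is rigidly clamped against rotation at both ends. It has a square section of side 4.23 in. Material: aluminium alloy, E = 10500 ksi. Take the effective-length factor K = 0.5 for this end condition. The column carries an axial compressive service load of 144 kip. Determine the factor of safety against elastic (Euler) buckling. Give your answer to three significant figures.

I = a⁴/12 = 4.23⁴/12 = 26.68 in⁴
Effective length L_e = K·L = 0.5 × 225 = 112.5 in
P_cr = π²EI / L_e² = π² × 10500×10³ × 26.68 / 112.5² = 2.185×10^5 lb
Factor of safety n = P_cr / P = 218.46 / 144 = 1.52

n ≈ 1.52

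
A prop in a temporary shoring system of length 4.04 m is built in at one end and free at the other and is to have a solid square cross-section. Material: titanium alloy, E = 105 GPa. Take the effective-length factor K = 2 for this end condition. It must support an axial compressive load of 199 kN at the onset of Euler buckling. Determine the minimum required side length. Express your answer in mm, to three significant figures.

a ≈ 111 mm

L_e = K·L = 2 × 4.04 = 8.080 m
Required I = P_cr·L_e²/(π²E) = 1.990×10^5 × 8.080² / (π² × 1.05×10^11) = 1.254×10^-5 m⁴
I_req = 1.254×10^7 mm⁴
Solid square: I = a⁴/12  ⇒  a = (12I)^(1/4) = (12×1.254×10^7)^(1/4) = 111 mm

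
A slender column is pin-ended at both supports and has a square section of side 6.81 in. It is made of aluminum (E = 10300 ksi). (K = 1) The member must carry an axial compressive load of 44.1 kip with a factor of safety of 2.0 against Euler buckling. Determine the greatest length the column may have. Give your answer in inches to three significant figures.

I = a⁴/12 = 6.81⁴/12 = 179.2 in⁴
Required critical load P_cr = n·P = 2.0 × 44.1 = 88.20 kip = 8.820×10^4 lb
From P_cr = π²EI/(K·L)²:  L = (1/K)·√(π²EI/P_cr) = (1/1)·√(π²×1.03×10^7×179.2/8.820×10^4)
L = 455 in

L_max ≈ 455 in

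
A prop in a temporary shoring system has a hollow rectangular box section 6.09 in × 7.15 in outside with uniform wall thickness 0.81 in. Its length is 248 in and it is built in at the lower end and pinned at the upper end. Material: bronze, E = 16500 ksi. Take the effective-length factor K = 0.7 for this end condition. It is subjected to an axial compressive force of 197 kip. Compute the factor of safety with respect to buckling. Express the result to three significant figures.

n ≈ 2.56

Inner dimensions: h_i = 7.15 − 2×0.81 = 5.530 in, b_i = 6.09 − 2×0.81 = 4.470 in
Weak-axis I_min = (h_o·b_o³ − h_i·b_i³)/12 with b_o = 6.09, b_i = 4.470 in (shorter outer/inner sides).
I_min = (7.15×6.09³ − 5.530×4.470³)/12 = 93.42 in⁴
Effective length L_e = K·L = 0.7 × 248 = 173.6 in
P_cr = π²EI / L_e² = π² × 16500×10³ × 93.42 / 173.6² = 5.048×10^5 lb
Factor of safety n = P_cr / P = 504.80 / 197 = 2.56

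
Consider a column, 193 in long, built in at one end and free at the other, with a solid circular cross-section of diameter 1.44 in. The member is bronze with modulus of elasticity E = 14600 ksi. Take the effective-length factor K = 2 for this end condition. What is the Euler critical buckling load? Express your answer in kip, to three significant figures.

P_cr ≈ 0.204 kip

I = πd⁴/64 = π×1.44⁴/64 = 0.2111 in⁴
Effective length L_e = K·L = 2 × 193 = 386.0 in
P_cr = π²EI / L_e² = π² × 14600×10³ × 0.2111 / 386.0² = 204.1 lb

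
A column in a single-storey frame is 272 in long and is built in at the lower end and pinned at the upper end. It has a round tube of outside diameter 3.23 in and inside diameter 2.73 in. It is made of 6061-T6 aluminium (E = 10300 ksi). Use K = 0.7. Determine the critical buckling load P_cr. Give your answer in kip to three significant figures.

d_o = 3.23 in, d_i = 2.73 in
I = π(d_o⁴ − d_i⁴)/64 = π(3.23⁴ − 2.730⁴)/64 = 2.616 in⁴
Effective length L_e = K·L = 0.7 × 272 = 190.4 in
P_cr = π²EI / L_e² = π² × 10300×10³ × 2.616 / 190.4² = 7.337×10^3 lb

P_cr ≈ 7.34 kip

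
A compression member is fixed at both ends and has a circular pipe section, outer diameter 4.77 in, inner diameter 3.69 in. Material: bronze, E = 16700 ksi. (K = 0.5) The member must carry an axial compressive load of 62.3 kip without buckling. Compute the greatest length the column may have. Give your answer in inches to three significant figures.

L_max ≈ 415 in

d_o = 4.77 in, d_i = 3.69 in
I = π(d_o⁴ − d_i⁴)/64 = π(4.77⁴ − 3.690⁴)/64 = 16.31 in⁴
At the buckling limit P_cr = P = 6.230×10^4 lb
From P_cr = π²EI/(K·L)²:  L = (1/K)·√(π²EI/P_cr) = (1/0.5)·√(π²×1.67×10^7×16.31/6.230×10^4)
L = 415 in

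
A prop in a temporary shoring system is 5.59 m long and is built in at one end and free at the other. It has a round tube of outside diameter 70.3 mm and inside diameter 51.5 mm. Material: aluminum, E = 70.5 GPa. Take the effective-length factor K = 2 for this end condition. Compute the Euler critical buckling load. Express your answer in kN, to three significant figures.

P_cr ≈ 4.75 kN

d_o = 70.3 mm, d_i = 51.5 mm
I = π(d_o⁴ − d_i⁴)/64 = π(70.3⁴ − 51.50⁴)/64 = 8.536×10^5 mm⁴
I = 8.536×10^5 mm⁴ = 8.536×10^-7 m⁴
Effective length L_e = K·L = 2 × 5.59 = 11.18 m
P_cr = π²EI / L_e² = π² × 70.5×10⁹ × 8.536×10^-7 / 11.18² = 4.752×10^3 N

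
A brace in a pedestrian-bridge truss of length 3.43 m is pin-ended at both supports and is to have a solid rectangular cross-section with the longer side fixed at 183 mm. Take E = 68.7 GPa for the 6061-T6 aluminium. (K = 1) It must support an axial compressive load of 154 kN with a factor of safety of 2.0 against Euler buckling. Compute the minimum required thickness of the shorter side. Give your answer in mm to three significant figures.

b ≈ 70.5 mm

Required P_cr = n·P = 2.0 × 154 = 308.0 kN
L_e = K·L = 1 × 3.43 = 3.430 m
Required I = P_cr·L_e²/(π²E) = 3.080×10^5 × 3.430² / (π² × 6.87×10^10) = 5.344×10^-6 m⁴
I_req = 5.344×10^6 mm⁴
Rectangle, weak axis: I_min = h·b³/12 with h = 183 mm fixed  ⇒  b = (12I/h)^(1/3) = 70.5 mm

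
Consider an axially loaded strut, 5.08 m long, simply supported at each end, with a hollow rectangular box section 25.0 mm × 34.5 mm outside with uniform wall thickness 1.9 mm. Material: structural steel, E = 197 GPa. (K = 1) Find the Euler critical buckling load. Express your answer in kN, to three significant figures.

Inner dimensions: h_i = 34.5 − 2×1.9 = 30.70 mm, b_i = 25.0 − 2×1.9 = 21.20 mm
Weak-axis I_min = (h_o·b_o³ − h_i·b_i³)/12 with b_o = 25.0, b_i = 21.20 mm (shorter outer/inner sides).
I_min = (34.5×25.0³ − 30.70×21.20³)/12 = 2.055×10^4 mm⁴
I = 2.055×10^4 mm⁴ = 2.055×10^-8 m⁴
Effective length L_e = K·L = 1 × 5.08 = 5.080 m
P_cr = π²EI / L_e² = π² × 197×10⁹ × 2.055×10^-8 / 5.080² = 1.548×10^3 N

P_cr ≈ 1.55 kN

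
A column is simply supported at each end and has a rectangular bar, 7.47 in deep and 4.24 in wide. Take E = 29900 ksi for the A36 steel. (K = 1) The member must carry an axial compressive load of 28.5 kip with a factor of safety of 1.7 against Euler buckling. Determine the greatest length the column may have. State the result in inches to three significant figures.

Buckling occurs about the weak axis: I_min = h·b³/12 with b = 4.24 in (the shorter side).
I_min = 7.47×4.24³/12 = 47.45 in⁴
Required critical load P_cr = n·P = 1.7 × 28.5 = 48.45 kip = 4.845×10^4 lb
From P_cr = π²EI/(K·L)²:  L = (1/K)·√(π²EI/P_cr) = (1/1)·√(π²×2.99×10^7×47.45/4.845×10^4)
L = 538 in

L_max ≈ 538 in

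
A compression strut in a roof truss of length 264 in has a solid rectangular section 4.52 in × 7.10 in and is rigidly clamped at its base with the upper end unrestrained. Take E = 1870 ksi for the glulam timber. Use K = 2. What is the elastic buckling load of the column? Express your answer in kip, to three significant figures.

Buckling occurs about the weak axis: I_min = h·b³/12 with b = 4.52 in (the shorter side).
I_min = 7.10×4.52³/12 = 54.64 in⁴
Effective length L_e = K·L = 2 × 264 = 528.0 in
P_cr = π²EI / L_e² = π² × 1870×10³ × 54.64 / 528.0² = 3.617×10^3 lb

P_cr ≈ 3.62 kip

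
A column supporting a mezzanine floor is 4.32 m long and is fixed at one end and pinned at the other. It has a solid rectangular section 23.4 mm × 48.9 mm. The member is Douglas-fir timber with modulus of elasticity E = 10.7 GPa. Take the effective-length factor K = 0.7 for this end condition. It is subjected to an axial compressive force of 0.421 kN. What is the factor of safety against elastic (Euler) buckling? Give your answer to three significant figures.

Buckling occurs about the weak axis: I_min = h·b³/12 with b = 23.4 mm (the shorter side).
I_min = 48.9×23.4³/12 = 5.221×10^4 mm⁴
I = 5.221×10^4 mm⁴ = 5.221×10^-8 m⁴
Effective length L_e = K·L = 0.7 × 4.32 = 3.024 m
P_cr = π²EI / L_e² = π² × 10.7×10⁹ × 5.221×10^-8 / 3.024² = 603.0 N
Factor of safety n = P_cr / P = 0.60297 / 0.421 = 1.43

n ≈ 1.43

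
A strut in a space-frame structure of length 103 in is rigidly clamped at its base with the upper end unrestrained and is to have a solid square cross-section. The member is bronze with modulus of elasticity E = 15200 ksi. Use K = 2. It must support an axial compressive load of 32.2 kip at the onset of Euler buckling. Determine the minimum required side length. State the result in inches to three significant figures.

L_e = K·L = 2 × 103 = 206.0 in
Required I = P_cr·L_e²/(π²E) = 3.220×10^4 × 206.0² / (π² × 1.52×10^7) = 9.109 in⁴
Solid square: I = a⁴/12  ⇒  a = (12I)^(1/4) = (12×9.109)^(1/4) = 3.23 in

a ≈ 3.23 in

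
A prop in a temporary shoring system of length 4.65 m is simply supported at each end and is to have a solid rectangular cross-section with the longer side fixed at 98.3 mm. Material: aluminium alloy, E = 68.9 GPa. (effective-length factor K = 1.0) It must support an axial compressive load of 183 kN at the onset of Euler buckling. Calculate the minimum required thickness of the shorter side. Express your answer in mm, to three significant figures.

b ≈ 89.2 mm

L_e = K·L = 1 × 4.65 = 4.650 m
Required I = P_cr·L_e²/(π²E) = 1.830×10^5 × 4.650² / (π² × 6.89×10^10) = 5.819×10^-6 m⁴
I_req = 5.819×10^6 mm⁴
Rectangle, weak axis: I_min = h·b³/12 with h = 98.3 mm fixed  ⇒  b = (12I/h)^(1/3) = 89.2 mm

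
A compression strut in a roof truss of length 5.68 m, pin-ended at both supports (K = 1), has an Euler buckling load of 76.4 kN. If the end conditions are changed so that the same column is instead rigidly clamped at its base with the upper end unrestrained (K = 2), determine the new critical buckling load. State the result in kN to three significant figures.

P_cr ∝ 1/K², so P_cr,new = P_cr,old × (K_old/K_new)² = 76.4 × (1/2)²
= 76.4 × 0.2500 = 19.1 kN

P_cr ≈ 19.1 kN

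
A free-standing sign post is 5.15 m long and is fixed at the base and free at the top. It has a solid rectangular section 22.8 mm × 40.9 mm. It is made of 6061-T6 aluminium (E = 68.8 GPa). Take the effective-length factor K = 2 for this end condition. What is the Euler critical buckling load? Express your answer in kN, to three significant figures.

P_cr ≈ 0.259 kN

Buckling occurs about the weak axis: I_min = h·b³/12 with b = 22.8 mm (the shorter side).
I_min = 40.9×22.8³/12 = 4.040×10^4 mm⁴
I = 4.040×10^4 mm⁴ = 4.040×10^-8 m⁴
Effective length L_e = K·L = 2 × 5.15 = 10.30 m
P_cr = π²EI / L_e² = π² × 68.8×10⁹ × 4.040×10^-8 / 10.30² = 258.6 N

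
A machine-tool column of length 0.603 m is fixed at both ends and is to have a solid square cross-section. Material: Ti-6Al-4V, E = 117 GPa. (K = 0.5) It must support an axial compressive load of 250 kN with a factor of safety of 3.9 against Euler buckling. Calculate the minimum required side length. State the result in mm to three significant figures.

a ≈ 31.0 mm

Required P_cr = n·P = 3.9 × 250 = 975.0 kN
L_e = K·L = 0.5 × 0.603 = 0.3015 m
Required I = P_cr·L_e²/(π²E) = 9.750×10^5 × 0.3015² / (π² × 1.17×10^11) = 7.675×10^-8 m⁴
I_req = 7.675×10^4 mm⁴
Solid square: I = a⁴/12  ⇒  a = (12I)^(1/4) = (12×7.675×10^4)^(1/4) = 31.0 mm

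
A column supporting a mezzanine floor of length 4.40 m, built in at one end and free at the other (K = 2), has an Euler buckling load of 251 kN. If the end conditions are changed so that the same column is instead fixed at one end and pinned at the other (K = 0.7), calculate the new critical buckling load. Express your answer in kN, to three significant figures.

P_cr ∝ 1/K², so P_cr,new = P_cr,old × (K_old/K_new)² = 251 × (2/0.7)²
= 251 × 8.163 = 2050 kN

P_cr ≈ 2050 kN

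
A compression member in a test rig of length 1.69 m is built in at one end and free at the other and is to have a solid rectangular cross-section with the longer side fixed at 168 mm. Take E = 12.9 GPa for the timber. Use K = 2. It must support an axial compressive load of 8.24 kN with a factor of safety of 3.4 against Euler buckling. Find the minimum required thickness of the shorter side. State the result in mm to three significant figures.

b ≈ 56.4 mm

Required P_cr = n·P = 3.4 × 8.24 = 28.02 kN
L_e = K·L = 2 × 1.69 = 3.380 m
Required I = P_cr·L_e²/(π²E) = 2.802×10^4 × 3.380² / (π² × 1.29×10^10) = 2.514×10^-6 m⁴
I_req = 2.514×10^6 mm⁴
Rectangle, weak axis: I_min = h·b³/12 with h = 168 mm fixed  ⇒  b = (12I/h)^(1/3) = 56.4 mm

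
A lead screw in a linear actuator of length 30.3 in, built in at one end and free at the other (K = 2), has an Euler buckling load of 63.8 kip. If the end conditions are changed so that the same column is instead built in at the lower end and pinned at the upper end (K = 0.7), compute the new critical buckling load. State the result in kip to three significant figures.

P_cr ∝ 1/K², so P_cr,new = P_cr,old × (K_old/K_new)² = 63.8 × (2/0.7)²
= 63.8 × 8.163 = 521 kip

P_cr ≈ 521 kip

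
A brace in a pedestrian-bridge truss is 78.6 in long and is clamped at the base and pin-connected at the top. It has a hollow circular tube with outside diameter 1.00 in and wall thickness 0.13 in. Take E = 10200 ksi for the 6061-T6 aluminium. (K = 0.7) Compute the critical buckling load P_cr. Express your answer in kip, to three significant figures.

P_cr ≈ 1.14 kip

Inner diameter d_i = 1.00 − 2×0.13 = 0.7400 in
I = π(d_o⁴ − d_i⁴)/64 = π(1.00⁴ − 0.7400⁴)/64 = 3.437×10^-2 in⁴
Effective length L_e = K·L = 0.7 × 78.6 = 55.02 in
P_cr = π²EI / L_e² = π² × 10200×10³ × 3.437×10^-2 / 55.02² = 1.143×10^3 lb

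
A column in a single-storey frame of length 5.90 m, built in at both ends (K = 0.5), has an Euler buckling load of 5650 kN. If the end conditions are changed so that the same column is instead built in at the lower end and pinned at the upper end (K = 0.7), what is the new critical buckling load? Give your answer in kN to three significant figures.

P_cr ≈ 2880 kN

P_cr ∝ 1/K², so P_cr,new = P_cr,old × (K_old/K_new)² = 5650 × (0.5/0.7)²
= 5650 × 0.5102 = 2880 kN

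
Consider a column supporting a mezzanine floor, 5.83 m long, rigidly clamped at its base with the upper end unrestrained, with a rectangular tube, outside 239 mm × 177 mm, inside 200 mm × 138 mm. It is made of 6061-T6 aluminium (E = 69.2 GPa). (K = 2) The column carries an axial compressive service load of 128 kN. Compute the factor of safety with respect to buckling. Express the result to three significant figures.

n ≈ 2.62

Weak-axis I_min = (h_o·b_o³ − h_i·b_i³)/12 with b_o = 177, b_i = 138.0 mm (shorter outer/inner sides).
I_min = (239×177³ − 200.0×138.0³)/12 = 6.664×10^7 mm⁴
I = 6.664×10^7 mm⁴ = 6.664×10^-5 m⁴
Effective length L_e = K·L = 2 × 5.83 = 11.66 m
P_cr = π²EI / L_e² = π² × 69.2×10⁹ × 6.664×10^-5 / 11.66² = 3.348×10^5 N
Factor of safety n = P_cr / P = 334.77 / 128 = 2.62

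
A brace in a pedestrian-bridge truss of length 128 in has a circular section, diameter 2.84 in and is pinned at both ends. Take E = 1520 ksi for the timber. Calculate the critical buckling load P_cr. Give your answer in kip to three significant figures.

P_cr ≈ 2.92 kip

I = πd⁴/64 = π×2.84⁴/64 = 3.193 in⁴
Effective length L_e = K·L = 1 × 128 = 128.0 in
P_cr = π²EI / L_e² = π² × 1520×10³ × 3.193 / 128.0² = 2.924×10^3 lb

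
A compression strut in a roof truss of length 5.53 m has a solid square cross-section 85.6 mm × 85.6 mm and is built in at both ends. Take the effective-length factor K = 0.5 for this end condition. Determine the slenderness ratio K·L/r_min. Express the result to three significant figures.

For a square r = a/√12 = 85.6/√12 = 24.71 mm
L_e = K·L = 0.5 × 5.53 m = 2.765 m = 2765.0 mm
λ = L_e / r_min = 2765.0 / 24.71 = 112

λ ≈ 112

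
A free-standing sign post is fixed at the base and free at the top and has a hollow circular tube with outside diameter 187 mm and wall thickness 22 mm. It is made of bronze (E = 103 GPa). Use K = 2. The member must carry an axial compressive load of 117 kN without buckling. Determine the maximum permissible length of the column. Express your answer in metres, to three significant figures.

L_max ≈ 9.26 m

Inner diameter d_i = 187 − 2×22 = 143.0 mm
I = π(d_o⁴ − d_i⁴)/64 = π(187⁴ − 143.0⁴)/64 = 3.950×10^7 mm⁴
I = 3.950×10^-5 m⁴
At the buckling limit P_cr = P = 1.170×10^5 N
From P_cr = π²EI/(K·L)²:  L = (1/K)·√(π²EI/P_cr) = (1/2)·√(π²×1.03×10^11×3.950×10^-5/1.170×10^5)
L = 9.26 m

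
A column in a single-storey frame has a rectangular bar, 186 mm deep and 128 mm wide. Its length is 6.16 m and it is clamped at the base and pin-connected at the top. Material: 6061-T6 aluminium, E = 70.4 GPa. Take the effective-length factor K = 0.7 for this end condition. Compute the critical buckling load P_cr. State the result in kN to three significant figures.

Buckling occurs about the weak axis: I_min = h·b³/12 with b = 128 mm (the shorter side).
I_min = 186×128³/12 = 3.251×10^7 mm⁴
I = 3.251×10^7 mm⁴ = 3.251×10^-5 m⁴
Effective length L_e = K·L = 0.7 × 6.16 = 4.312 m
P_cr = π²EI / L_e² = π² × 70.4×10⁹ × 3.251×10^-5 / 4.312² = 1.215×10^6 N

P_cr ≈ 1210 kN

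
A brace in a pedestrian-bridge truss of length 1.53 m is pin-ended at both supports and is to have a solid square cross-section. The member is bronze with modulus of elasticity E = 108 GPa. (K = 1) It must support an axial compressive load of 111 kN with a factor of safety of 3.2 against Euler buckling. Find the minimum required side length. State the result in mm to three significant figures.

Required P_cr = n·P = 3.2 × 111 = 355.2 kN
L_e = K·L = 1 × 1.53 = 1.530 m
Required I = P_cr·L_e²/(π²E) = 3.552×10^5 × 1.530² / (π² × 1.08×10^11) = 7.801×10^-7 m⁴
I_req = 7.801×10^5 mm⁴
Solid square: I = a⁴/12  ⇒  a = (12I)^(1/4) = (12×7.801×10^5)^(1/4) = 55.3 mm

a ≈ 55.3 mm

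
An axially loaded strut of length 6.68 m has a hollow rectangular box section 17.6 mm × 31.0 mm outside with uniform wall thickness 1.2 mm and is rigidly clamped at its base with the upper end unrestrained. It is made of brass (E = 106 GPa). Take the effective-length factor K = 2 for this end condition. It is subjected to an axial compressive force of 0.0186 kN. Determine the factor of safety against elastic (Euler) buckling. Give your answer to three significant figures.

Inner dimensions: h_i = 31.0 − 2×1.2 = 28.60 mm, b_i = 17.6 − 2×1.2 = 15.20 mm
Weak-axis I_min = (h_o·b_o³ − h_i·b_i³)/12 with b_o = 17.6, b_i = 15.20 mm (shorter outer/inner sides).
I_min = (31.0×17.6³ − 28.60×15.20³)/12 = 5.714×10^3 mm⁴
I = 5.714×10^3 mm⁴ = 5.714×10^-9 m⁴
Effective length L_e = K·L = 2 × 6.68 = 13.36 m
P_cr = π²EI / L_e² = π² × 106×10⁹ × 5.714×10^-9 / 13.36² = 33.49 N
Factor of safety n = P_cr / P = 0.033491 / 0.0186 = 1.80

n ≈ 1.80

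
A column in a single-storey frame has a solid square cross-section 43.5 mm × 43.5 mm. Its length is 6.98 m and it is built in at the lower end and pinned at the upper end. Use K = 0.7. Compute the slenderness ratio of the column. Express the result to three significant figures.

For a square r = a/√12 = 43.5/√12 = 12.56 mm
L_e = K·L = 0.7 × 6.98 m = 4.886 m = 4886.0 mm
λ = L_e / r_min = 4886.0 / 12.56 = 389

λ ≈ 389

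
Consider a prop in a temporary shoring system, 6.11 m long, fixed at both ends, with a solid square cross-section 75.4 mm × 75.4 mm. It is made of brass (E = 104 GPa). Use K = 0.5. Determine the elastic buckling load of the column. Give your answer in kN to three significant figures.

P_cr ≈ 296 kN

I = a⁴/12 = 75.4⁴/12 = 2.693×10^6 mm⁴
I = 2.693×10^6 mm⁴ = 2.693×10^-6 m⁴
Effective length L_e = K·L = 0.5 × 6.11 = 3.055 m
P_cr = π²EI / L_e² = π² × 104×10⁹ × 2.693×10^-6 / 3.055² = 2.962×10^5 N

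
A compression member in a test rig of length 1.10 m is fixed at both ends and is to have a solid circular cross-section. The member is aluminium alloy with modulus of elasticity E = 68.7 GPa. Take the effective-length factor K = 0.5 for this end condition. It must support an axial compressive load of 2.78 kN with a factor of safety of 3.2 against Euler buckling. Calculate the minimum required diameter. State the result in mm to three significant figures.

Required P_cr = n·P = 3.2 × 2.78 = 8.896 kN
L_e = K·L = 0.5 × 1.10 = 0.5500 m
Required I = P_cr·L_e²/(π²E) = 8.896×10^3 × 0.5500² / (π² × 6.87×10^10) = 3.969×10^-9 m⁴
I_req = 3.969×10^3 mm⁴
Solid circle: I = πd⁴/64  ⇒  d = (64I/π)^(1/4) = (64×3.969×10^3/π)^(1/4) = 16.9 mm

d ≈ 16.9 mm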